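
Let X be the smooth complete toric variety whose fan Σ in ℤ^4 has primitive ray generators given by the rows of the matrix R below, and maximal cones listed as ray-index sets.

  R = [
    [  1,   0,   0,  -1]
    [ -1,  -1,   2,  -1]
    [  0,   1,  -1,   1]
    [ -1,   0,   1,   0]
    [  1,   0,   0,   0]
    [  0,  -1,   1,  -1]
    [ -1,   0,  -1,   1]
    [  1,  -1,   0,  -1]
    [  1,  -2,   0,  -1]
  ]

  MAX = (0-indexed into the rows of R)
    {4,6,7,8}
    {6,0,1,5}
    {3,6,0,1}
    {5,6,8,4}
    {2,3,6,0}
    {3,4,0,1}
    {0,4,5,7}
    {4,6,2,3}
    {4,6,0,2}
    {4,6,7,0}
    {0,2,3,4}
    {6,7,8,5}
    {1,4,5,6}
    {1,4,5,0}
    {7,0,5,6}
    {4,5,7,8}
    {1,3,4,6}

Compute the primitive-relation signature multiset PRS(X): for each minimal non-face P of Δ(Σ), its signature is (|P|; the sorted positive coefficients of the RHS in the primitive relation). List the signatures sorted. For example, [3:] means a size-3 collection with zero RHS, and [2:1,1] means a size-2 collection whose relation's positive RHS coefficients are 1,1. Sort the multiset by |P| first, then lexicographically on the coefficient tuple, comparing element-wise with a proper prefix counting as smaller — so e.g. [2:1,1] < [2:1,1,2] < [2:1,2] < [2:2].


Minimal non-faces — 14 found among 9 rays, 17 max cones:

  {2,5}:  v_{2} + v_{5} = 0  →  sig = [2:]
  {1,2}:  v_{1} + v_{2} = v_{3}  →  sig = [2:1]
  {3,5}:  v_{3} + v_{5} = v_{1}  →  sig = [2:1]
  {3,7}:  v_{3} + v_{7} = v_{5}  →  sig = [2:1]
  {2,7}:  v_{2} + v_{7} = v_{0} + v_{4} + v_{6}  →  sig = [2:1,1,1]
  {2,8}:  v_{2} + v_{8} = v_{4} + v_{6} + v_{7}  →  sig = [2:1,1,1]
  {3,8}:  v_{3} + v_{8} = v_{4} + 2·v_{5} + v_{6}  →  sig = [2:1,1,2]
  {1,8}:  v_{1} + v_{8} = v_{4} + 3·v_{5} + v_{6}  →  sig = [2:1,1,3]
  {0,8}:  v_{0} + v_{8} = 2·v_{7}  →  sig = [2:2]
  {1,7}:  v_{1} + v_{7} = 2·v_{5}  →  sig = [2:2]
  {0,3,4,6}:  v_{0} + v_{3} + v_{4} + v_{6} = 0  →  sig = [4:]
  {0,1,4,6}:  v_{0} + v_{1} + v_{4} + v_{6} = v_{5}  →  sig = [4:1]
  {0,4,5,6}:  v_{0} + v_{4} + v_{5} + v_{6} = v_{7}  →  sig = [4:1]
  {4,5,6,7}:  v_{4} + v_{5} + v_{6} + v_{7} = v_{8}  →  sig = [4:1]

Signatures (|P|; sorted positive RHS coefficients), sorted:
    [2:]
    [2:1]
    [2:1]
    [2:1]
    [2:1,1,1]
    [2:1,1,1]
    [2:1,1,2]
    [2:1,1,3]
    [2:2]
    [2:2]
    [4:]
    [4:1]
    [4:1]
    [4:1]


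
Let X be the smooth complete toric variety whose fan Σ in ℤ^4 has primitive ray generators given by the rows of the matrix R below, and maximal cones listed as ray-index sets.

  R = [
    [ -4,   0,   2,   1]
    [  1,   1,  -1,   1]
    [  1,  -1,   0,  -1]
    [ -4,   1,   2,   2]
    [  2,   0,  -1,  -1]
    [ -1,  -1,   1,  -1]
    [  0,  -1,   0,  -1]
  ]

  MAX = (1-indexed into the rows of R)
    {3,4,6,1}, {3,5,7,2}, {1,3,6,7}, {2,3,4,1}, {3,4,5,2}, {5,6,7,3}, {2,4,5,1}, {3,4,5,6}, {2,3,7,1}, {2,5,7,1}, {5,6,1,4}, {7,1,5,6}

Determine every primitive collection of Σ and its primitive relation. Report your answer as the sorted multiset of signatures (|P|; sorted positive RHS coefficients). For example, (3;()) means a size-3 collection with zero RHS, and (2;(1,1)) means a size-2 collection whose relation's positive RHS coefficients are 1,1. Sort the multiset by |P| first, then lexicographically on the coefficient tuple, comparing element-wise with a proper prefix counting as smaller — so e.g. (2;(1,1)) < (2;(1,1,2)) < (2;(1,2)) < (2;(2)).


Minimal non-faces — 3 found among 7 rays, 12 max cones:

  P={2,6}:  v_{2} + v_{6} = 0  →  sig = (2;())
  P={4,7}:  v_{4} + v_{7} = v_{1}  →  sig = (2;(1))
  P={1,3,5}:  v_{1} + v_{3} + v_{5} = v_{6}  →  sig = (3;(1))

Signatures (|P|; sorted positive RHS coefficients), sorted:
    (2;())
    (2;(1))
    (3;(1))


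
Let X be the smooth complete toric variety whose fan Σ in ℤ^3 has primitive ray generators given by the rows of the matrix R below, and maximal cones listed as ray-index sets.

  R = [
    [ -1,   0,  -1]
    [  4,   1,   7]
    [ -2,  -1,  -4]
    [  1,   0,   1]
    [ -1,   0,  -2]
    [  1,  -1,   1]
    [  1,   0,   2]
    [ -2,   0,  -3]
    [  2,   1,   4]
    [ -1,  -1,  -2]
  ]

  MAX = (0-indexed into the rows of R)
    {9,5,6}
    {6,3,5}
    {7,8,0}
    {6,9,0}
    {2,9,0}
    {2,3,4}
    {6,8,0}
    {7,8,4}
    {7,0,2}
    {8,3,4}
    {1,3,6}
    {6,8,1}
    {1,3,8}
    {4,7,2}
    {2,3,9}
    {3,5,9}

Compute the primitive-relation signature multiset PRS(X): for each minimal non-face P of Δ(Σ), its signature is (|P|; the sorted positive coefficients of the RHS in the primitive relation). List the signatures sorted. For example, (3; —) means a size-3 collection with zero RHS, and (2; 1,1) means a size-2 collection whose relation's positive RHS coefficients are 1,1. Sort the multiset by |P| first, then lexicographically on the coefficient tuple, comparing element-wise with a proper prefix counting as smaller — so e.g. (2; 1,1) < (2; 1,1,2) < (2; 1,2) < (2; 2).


Σ has 23 primitive collections:

  P={0,3}:  v_{0} + v_{3} = 0 — sig = (2; —)
  P={2,8}:  v_{2} + v_{8} = 0 — sig = (2; —)
  P={4,6}:  v_{4} + v_{6} = 0 — sig = (2; —)
  P={0,4}:  v_{0} + v_{4} = v_{7} — sig = (2; 1)
  P={1,7}:  v_{1} + v_{7} = v_{8} — sig = (2; 1)
  P={2,6}:  v_{2} + v_{6} = v_{9} — sig = (2; 1)
  P={3,7}:  v_{3} + v_{7} = v_{4} — sig = (2; 1)
  P={4,9}:  v_{4} + v_{9} = v_{2} — sig = (2; 1)
  P={5,7}:  v_{5} + v_{7} = v_{9} — sig = (2; 1)
  P={6,7}:  v_{6} + v_{7} = v_{0} — sig = (2; 1)
  P={8,9}:  v_{8} + v_{9} = v_{6} — sig = (2; 1)
  P={0,1}:  v_{0} + v_{1} = v_{6} + v_{8} — sig = (2; 1,1)
  P={0,5}:  v_{0} + v_{5} = v_{6} + v_{9} — sig = (2; 1,1)
  P={1,2}:  v_{1} + v_{2} = v_{3} + v_{6} — sig = (2; 1,1)
  P={1,4}:  v_{1} + v_{4} = v_{3} + v_{8} — sig = (2; 1,1)
  P={4,5}:  v_{4} + v_{5} = v_{3} + v_{9} — sig = (2; 1,1)
  P={7,9}:  v_{7} + v_{9} = v_{0} + v_{2} — sig = (2; 1,1)
  P={1,9}:  v_{1} + v_{9} = v_{3} + 2·v_{6} — sig = (2; 1,2)
  P={2,5}:  v_{2} + v_{5} = v_{3} + 2·v_{9} — sig = (2; 1,2)
  P={5,8}:  v_{5} + v_{8} = v_{3} + 2·v_{6} — sig = (2; 1,2)
  P={1,5}:  v_{1} + v_{5} = 2·v_{3} + 3·v_{6} — sig = (2; 2,3)
  P={3,6,8}:  v_{3} + v_{6} + v_{8} = v_{1} — sig = (3; 1)
  P={3,6,9}:  v_{3} + v_{6} + v_{9} = v_{5} — sig = (3; 1)

Signatures (|P|; sorted positive RHS coefficients), sorted:
    |P|=2: 21 collections, coeffs (), (), (), (1), (1), (1), (1), (1), (1), (1), (1), (1,1), (1,1), (1,1), (1,1), (1,1), (1,1), (1,2), (1,2), (1,2), (2,3)
    |P|=3: 2 collections, coeffs (1), (1)


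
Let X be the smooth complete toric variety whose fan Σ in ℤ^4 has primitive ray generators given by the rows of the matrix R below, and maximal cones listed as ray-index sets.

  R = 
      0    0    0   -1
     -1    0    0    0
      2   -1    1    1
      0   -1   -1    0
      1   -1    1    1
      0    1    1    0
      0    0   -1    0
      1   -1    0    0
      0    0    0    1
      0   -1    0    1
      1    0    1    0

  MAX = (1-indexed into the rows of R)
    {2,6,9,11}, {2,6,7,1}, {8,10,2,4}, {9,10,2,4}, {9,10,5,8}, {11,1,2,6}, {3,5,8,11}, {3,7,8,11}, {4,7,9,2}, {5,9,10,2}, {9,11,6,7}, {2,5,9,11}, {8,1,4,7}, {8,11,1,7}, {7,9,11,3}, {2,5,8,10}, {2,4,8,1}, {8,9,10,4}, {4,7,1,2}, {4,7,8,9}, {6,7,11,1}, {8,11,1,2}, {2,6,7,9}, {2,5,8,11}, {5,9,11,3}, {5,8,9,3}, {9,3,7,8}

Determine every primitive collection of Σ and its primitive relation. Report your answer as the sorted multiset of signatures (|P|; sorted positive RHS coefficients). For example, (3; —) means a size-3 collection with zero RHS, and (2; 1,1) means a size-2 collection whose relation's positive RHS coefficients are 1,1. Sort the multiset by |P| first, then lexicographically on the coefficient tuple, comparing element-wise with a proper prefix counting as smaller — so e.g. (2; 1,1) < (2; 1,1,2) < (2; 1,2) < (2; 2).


|primitive collections| = 21. Relations:

  • {1,9}:  v_{1} + v_{9} = 0 ; sig = (2; —)
  • {4,6}:  v_{4} + v_{6} = 0 ; sig = (2; —)
  • {2,3}:  v_{2} + v_{3} = v_{5} ; sig = (2; 1)
  • {4,11}:  v_{4} + v_{11} = v_{8} ; sig = (2; 1)
  • {6,8}:  v_{6} + v_{8} = v_{11} ; sig = (2; 1)
  • {10,11}:  v_{10} + v_{11} = v_{5} ; sig = (2; 1)
  • {1,3}:  v_{1} + v_{3} = v_{8} + v_{11} ; sig = (2; 1,1)
  • {1,10}:  v_{1} + v_{10} = v_{2} + v_{8} ; sig = (2; 1,1)
  • {4,5}:  v_{4} + v_{5} = v_{8} + v_{10} ; sig = (2; 1,1)
  • {5,7}:  v_{5} + v_{7} = v_{8} + v_{9} ; sig = (2; 1,1)
  • {7,10}:  v_{7} + v_{10} = v_{4} + v_{9} ; sig = (2; 1,1)
  • {1,5}:  v_{1} + v_{5} = v_{2} + v_{8} + v_{11} ; sig = (2; 1,1,1)
  • {3,10}:  v_{3} + v_{10} = v_{5} + v_{8} + v_{9} ; sig = (2; 1,1,1)
  • {6,10}:  v_{6} + v_{10} = v_{2} + v_{9} + v_{11} ; sig = (2; 1,1,1)
  • {5,6}:  v_{5} + v_{6} = v_{2} + v_{9} + 2·v_{11} ; sig = (2; 1,1,2)
  • {3,4}:  v_{3} + v_{4} = 2·v_{8} + v_{9} ; sig = (2; 1,2)
  • {3,6}:  v_{3} + v_{6} = v_{9} + 2·v_{11} ; sig = (2; 1,2)
  • {2,7,11}:  v_{2} + v_{7} + v_{11} = 0 ; sig = (3; —)
  • {2,7,8}:  v_{2} + v_{7} + v_{8} = v_{4} ; sig = (3; 1)
  • {2,8,9}:  v_{2} + v_{8} + v_{9} = v_{10} ; sig = (3; 1)
  • {8,9,11}:  v_{8} + v_{9} + v_{11} = v_{3} ; sig = (3; 1)

so the primitive-relation signature multiset is
{ (2; —) ×2,  (2; 1) ×4,  (2; 1,1) ×5,  (2; 1,1,1) ×3,  (2; 1,1,2),  (2; 1,2) ×2,  (3; —),  (3; 1) ×3 }


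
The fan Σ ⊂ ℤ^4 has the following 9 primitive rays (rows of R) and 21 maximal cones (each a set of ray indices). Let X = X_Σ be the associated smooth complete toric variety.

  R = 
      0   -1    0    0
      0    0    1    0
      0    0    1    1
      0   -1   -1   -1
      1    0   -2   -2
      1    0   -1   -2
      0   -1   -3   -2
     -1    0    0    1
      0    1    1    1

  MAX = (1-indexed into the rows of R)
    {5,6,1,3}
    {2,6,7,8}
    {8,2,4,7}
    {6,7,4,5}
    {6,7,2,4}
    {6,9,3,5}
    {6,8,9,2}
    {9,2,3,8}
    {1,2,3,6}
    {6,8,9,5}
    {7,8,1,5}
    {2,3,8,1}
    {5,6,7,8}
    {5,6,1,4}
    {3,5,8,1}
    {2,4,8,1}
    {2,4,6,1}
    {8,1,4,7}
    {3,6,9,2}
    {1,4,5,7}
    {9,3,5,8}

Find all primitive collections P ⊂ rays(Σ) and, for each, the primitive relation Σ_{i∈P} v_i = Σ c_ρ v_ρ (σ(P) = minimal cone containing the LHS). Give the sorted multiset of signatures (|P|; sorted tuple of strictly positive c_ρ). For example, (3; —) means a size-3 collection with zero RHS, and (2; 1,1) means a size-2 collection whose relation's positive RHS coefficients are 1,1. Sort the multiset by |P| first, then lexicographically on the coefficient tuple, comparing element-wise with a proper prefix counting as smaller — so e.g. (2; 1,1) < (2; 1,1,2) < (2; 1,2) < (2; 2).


Minimal non-faces — 12 found among 9 rays, 21 max cones:

  P={4,9}:  v_{4} + v_{9} = 0  ⇒ sig = (2; —)
  P={1,9}:  v_{1} + v_{9} = v_{3}  ⇒ sig = (2; 1)
  P={2,5}:  v_{2} + v_{5} = v_{6}  ⇒ sig = (2; 1)
  P={3,4}:  v_{3} + v_{4} = v_{1}  ⇒ sig = (2; 1)
  P={7,9}:  v_{7} + v_{9} = v_{5} + v_{8}  ⇒ sig = (2; 1,1)
  P={3,7}:  v_{3} + v_{7} = v_{1} + v_{5} + v_{8}  ⇒ sig = (2; 1,1,1)
  P={3,6,8}:  v_{3} + v_{6} + v_{8} = 0  ⇒ sig = (3; —)
  P={1,6,8}:  v_{1} + v_{6} + v_{8} = v_{4}  ⇒ sig = (3; 1)
  P={4,5,8}:  v_{4} + v_{5} + v_{8} = v_{7}  ⇒ sig = (3; 1)
  P={4,6,8}:  v_{4} + v_{6} + v_{8} = v_{2} + v_{7}  ⇒ sig = (3; 1,1)
  P={1,6,7}:  v_{1} + v_{6} + v_{7} = 2·v_{4} + v_{5}  ⇒ sig = (3; 1,2)
  P={1,2,7}:  v_{1} + v_{2} + v_{7} = 2·v_{4}  ⇒ sig = (3; 2)

Signatures (|P|; sorted positive RHS coefficients), sorted:
[(2; —), (2; 1), (2; 1), (2; 1), (2; 1,1), (2; 1,1,1), (3; —), (3; 1), (3; 1), (3; 1,1), (3; 1,2), (3; 2)]


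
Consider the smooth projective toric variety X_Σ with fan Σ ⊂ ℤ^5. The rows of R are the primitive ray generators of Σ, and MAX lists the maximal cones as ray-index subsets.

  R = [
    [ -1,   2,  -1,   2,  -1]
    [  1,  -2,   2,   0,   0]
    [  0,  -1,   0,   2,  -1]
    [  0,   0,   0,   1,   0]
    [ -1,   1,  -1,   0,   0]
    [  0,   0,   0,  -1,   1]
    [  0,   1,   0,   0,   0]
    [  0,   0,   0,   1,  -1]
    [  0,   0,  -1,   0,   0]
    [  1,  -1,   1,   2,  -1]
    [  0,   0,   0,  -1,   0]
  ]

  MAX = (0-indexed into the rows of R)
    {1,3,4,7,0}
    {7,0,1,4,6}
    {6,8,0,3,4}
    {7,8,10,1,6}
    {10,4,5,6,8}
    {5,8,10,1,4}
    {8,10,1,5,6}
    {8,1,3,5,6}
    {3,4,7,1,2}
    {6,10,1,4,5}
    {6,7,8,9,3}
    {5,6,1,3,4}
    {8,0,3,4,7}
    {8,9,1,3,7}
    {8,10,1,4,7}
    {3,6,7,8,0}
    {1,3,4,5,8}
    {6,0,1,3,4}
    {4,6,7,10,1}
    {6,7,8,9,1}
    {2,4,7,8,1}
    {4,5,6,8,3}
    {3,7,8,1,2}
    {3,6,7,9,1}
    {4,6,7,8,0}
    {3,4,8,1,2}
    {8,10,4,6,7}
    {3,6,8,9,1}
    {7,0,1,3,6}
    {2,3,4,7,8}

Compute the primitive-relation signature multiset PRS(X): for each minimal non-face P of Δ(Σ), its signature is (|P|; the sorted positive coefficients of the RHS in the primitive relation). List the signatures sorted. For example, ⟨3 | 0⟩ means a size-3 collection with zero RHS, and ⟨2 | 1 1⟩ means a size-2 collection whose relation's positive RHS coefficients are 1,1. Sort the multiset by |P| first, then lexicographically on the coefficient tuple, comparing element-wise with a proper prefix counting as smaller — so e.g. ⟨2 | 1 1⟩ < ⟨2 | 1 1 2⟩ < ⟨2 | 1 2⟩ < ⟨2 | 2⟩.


18 collections generate NE(X_Σ); each relation:

  • {3,10}:  v_{3} + v_{10} = 0 ; sig = ⟨2 | 0⟩
  • {5,7}:  v_{5} + v_{7} = 0 ; sig = ⟨2 | 0⟩
  • {2,6}:  v_{2} + v_{6} = v_{3} + v_{7} ; sig = ⟨2 | 1 1⟩
  • {4,9}:  v_{4} + v_{9} = v_{3} + v_{7} ; sig = ⟨2 | 1 1⟩
  • {0,5}:  v_{0} + v_{5} = v_{3} + v_{4} + v_{6} ; sig = ⟨2 | 1 1 1⟩
  • {0,10}:  v_{0} + v_{10} = v_{4} + v_{6} + v_{7} ; sig = ⟨2 | 1 1 1⟩
  • {2,5}:  v_{2} + v_{5} = v_{1} + v_{3} + v_{4} + v_{8} ; sig = ⟨2 | 1 1 1 1⟩
  • {2,10}:  v_{2} + v_{10} = v_{1} + v_{4} + v_{7} + v_{8} ; sig = ⟨2 | 1 1 1 1⟩
  • {5,9}:  v_{5} + v_{9} = v_{1} + v_{3} + v_{6} + v_{8} ; sig = ⟨2 | 1 1 1 1⟩
  • {9,10}:  v_{9} + v_{10} = v_{1} + v_{6} + v_{7} + v_{8} ; sig = ⟨2 | 1 1 1 1⟩
  • {2,9}:  v_{2} + v_{9} = v_{1} + 2·v_{3} + 2·v_{7} + v_{8} ; sig = ⟨2 | 1 1 2 2⟩
  • {0,2}:  v_{0} + v_{2} = 2·v_{3} + v_{4} + 2·v_{7} ; sig = ⟨2 | 1 2 2⟩
  • {0,9}:  v_{0} + v_{9} = 2·v_{3} + v_{6} + 2·v_{7} ; sig = ⟨2 | 1 2 2⟩
  • {0,1,8}:  v_{0} + v_{1} + v_{8} = v_{3} + v_{7} ; sig = ⟨3 | 1 1⟩
  • {1,4,6,8}:  v_{1} + v_{4} + v_{6} + v_{8} = 0 ; sig = ⟨4 | 0⟩
  • {3,4,6,7}:  v_{3} + v_{4} + v_{6} + v_{7} = v_{0} ; sig = ⟨4 | 1⟩
  • {1,3,4,7,8}:  v_{1} + v_{3} + v_{4} + v_{7} + v_{8} = v_{2} ; sig = ⟨5 | 1⟩
  • {1,3,6,7,8}:  v_{1} + v_{3} + v_{6} + v_{7} + v_{8} = v_{9} ; sig = ⟨5 | 1⟩

Hence PRS(X_Σ) =
{ ⟨2 | 0⟩ ×2,  ⟨2 | 1 1⟩ ×2,  ⟨2 | 1 1 1⟩ ×2,  ⟨2 | 1 1 1 1⟩ ×4,  ⟨2 | 1 1 2 2⟩,  ⟨2 | 1 2 2⟩ ×2,  ⟨3 | 1 1⟩,  ⟨4 | 0⟩,  ⟨4 | 1⟩,  ⟨5 | 1⟩ ×2 }


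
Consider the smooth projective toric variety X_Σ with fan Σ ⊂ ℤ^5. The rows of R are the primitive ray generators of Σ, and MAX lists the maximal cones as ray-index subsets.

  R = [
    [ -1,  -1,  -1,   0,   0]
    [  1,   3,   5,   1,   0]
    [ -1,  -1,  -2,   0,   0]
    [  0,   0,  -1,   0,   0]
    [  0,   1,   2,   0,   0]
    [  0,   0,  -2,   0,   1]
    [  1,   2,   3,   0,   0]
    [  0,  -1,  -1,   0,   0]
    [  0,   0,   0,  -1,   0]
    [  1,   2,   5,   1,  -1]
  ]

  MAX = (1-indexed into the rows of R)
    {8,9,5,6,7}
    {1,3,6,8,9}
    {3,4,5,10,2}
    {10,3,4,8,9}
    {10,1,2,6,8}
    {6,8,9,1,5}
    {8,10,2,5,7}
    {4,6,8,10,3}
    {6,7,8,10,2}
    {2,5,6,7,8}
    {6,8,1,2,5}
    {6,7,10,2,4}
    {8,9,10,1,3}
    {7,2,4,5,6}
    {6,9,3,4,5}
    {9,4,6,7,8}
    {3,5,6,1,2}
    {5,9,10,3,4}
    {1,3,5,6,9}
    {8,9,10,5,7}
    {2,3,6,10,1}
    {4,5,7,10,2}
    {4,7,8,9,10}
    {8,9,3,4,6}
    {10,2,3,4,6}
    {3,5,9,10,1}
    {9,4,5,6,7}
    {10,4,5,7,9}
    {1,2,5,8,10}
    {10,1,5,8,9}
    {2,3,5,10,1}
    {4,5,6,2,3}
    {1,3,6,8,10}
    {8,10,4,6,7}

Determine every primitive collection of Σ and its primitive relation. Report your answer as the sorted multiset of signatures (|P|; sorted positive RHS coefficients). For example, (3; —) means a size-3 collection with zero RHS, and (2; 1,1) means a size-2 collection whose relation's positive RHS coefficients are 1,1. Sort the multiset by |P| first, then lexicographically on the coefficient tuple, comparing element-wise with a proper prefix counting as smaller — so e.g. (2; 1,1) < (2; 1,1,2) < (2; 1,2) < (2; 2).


10 collections generate NE(X_Σ); each relation:

  P={1,4}:  v_{1} + v_{4} = v_{3}  ⟹  sig = (2; 1)
  P={1,7}:  v_{1} + v_{7} = v_{5}  ⟹  sig = (2; 1)
  P={2,9}:  v_{2} + v_{9} = v_{5} + v_{7}  ⟹  sig = (2; 1,1)
  P={3,7}:  v_{3} + v_{7} = v_{4} + v_{5}  ⟹  sig = (2; 1,1)
  P={4,5,8}:  v_{4} + v_{5} + v_{8} = 0  ⟹  sig = (3; —)
  P={3,5,8}:  v_{3} + v_{5} + v_{8} = v_{1}  ⟹  sig = (3; 1)
  P={5,6,10}:  v_{5} + v_{6} + v_{10} = v_{2}  ⟹  sig = (3; 1)
  P={6,9,10}:  v_{6} + v_{9} + v_{10} = v_{7}  ⟹  sig = (3; 1)
  P={2,4,8}:  v_{2} + v_{4} + v_{8} = v_{6} + v_{10}  ⟹  sig = (3; 1,1)
  P={2,3,8}:  v_{2} + v_{3} + v_{8} = v_{1} + v_{6} + v_{10}  ⟹  sig = (3; 1,1,1)

Hence PRS(X_Σ) =
{ (2; 1) ×2,  (2; 1,1) ×2,  (3; —),  (3; 1) ×3,  (3; 1,1),  (3; 1,1,1) }


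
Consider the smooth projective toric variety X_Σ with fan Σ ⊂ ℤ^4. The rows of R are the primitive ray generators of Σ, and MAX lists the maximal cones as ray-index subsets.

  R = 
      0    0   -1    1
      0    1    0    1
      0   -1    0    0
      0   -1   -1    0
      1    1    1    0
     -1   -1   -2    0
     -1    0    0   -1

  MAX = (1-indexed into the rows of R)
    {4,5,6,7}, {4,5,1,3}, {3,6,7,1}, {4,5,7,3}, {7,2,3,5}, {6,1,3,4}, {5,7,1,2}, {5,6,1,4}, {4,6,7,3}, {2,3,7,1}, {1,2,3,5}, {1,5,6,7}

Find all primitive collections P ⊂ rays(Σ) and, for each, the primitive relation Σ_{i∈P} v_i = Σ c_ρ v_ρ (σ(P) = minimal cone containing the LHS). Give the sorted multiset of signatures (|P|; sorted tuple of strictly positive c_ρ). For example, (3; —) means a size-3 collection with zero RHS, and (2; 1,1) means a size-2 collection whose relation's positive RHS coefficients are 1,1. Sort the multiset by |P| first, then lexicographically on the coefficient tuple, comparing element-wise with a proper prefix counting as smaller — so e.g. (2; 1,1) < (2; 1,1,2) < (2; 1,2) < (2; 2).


Σ has 5 primitive collections:

  • {2,4}:  v_{2} + v_{4} = v_{1}  so sig = (2; 1)
  • {2,6}:  v_{2} + v_{6} = 2·v_{1} + v_{7}  so sig = (2; 1,2)
  • {1,4,7}:  v_{1} + v_{4} + v_{7} = v_{6}  so sig = (3; 1)
  • {3,5,6}:  v_{3} + v_{5} + v_{6} = v_{4}  so sig = (3; 1)
  • {1,3,5,7}:  v_{1} + v_{3} + v_{5} + v_{7} = 0  so sig = (4; —)

so the primitive-relation signature multiset is
    |P|=2: 2 collections, coeffs (1), (1,2)
    |P|=3: 2 collections, coeffs (1), (1)
    |P|=4: 1 collection, coeffs ()


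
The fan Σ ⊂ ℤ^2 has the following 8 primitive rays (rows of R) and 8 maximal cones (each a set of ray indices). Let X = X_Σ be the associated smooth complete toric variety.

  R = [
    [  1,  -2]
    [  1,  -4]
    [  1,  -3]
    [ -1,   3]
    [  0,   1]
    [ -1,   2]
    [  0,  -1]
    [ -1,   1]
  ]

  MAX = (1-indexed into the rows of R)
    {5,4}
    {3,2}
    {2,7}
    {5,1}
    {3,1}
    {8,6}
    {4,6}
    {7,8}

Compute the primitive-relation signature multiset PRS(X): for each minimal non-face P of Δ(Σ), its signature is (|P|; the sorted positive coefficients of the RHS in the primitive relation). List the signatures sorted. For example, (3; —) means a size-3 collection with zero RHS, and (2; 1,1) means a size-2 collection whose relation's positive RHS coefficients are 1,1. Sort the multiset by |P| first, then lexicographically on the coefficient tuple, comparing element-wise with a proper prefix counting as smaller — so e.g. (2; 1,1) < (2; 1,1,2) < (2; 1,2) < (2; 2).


20 minimal non-faces of Δ(Σ) (on 8 rays):

  • {1,6}:  v_{1} + v_{6} = 0  so sig = (2; —)
  • {3,4}:  v_{3} + v_{4} = 0  so sig = (2; —)
  • {5,7}:  v_{5} + v_{7} = 0  so sig = (2; —)
  • {1,4}:  v_{1} + v_{4} = v_{5}  so sig = (2; 1)
  • {1,7}:  v_{1} + v_{7} = v_{3}  so sig = (2; 1)
  • {1,8}:  v_{1} + v_{8} = v_{7}  so sig = (2; 1)
  • {2,4}:  v_{2} + v_{4} = v_{7}  so sig = (2; 1)
  • {2,5}:  v_{2} + v_{5} = v_{3}  so sig = (2; 1)
  • {3,5}:  v_{3} + v_{5} = v_{1}  so sig = (2; 1)
  • {3,6}:  v_{3} + v_{6} = v_{7}  so sig = (2; 1)
  • {3,7}:  v_{3} + v_{7} = v_{2}  so sig = (2; 1)
  • {4,7}:  v_{4} + v_{7} = v_{6}  so sig = (2; 1)
  • {5,6}:  v_{5} + v_{6} = v_{4}  so sig = (2; 1)
  • {5,8}:  v_{5} + v_{8} = v_{6}  so sig = (2; 1)
  • {6,7}:  v_{6} + v_{7} = v_{8}  so sig = (2; 1)
  • {1,2}:  v_{1} + v_{2} = 2·v_{3}  so sig = (2; 2)
  • {2,6}:  v_{2} + v_{6} = 2·v_{7}  so sig = (2; 2)
  • {3,8}:  v_{3} + v_{8} = 2·v_{7}  so sig = (2; 2)
  • {4,8}:  v_{4} + v_{8} = 2·v_{6}  so sig = (2; 2)
  • {2,8}:  v_{2} + v_{8} = 3·v_{7}  so sig = (2; 3)

Sorted signature multiset PRS(X):
    |P|=2: 20 collections, coeffs (), (), (), (1), (1), (1), (1), (1), (1), (1), (1), (1), (1), (1), (1), (2), (2), (2), (2), (3)


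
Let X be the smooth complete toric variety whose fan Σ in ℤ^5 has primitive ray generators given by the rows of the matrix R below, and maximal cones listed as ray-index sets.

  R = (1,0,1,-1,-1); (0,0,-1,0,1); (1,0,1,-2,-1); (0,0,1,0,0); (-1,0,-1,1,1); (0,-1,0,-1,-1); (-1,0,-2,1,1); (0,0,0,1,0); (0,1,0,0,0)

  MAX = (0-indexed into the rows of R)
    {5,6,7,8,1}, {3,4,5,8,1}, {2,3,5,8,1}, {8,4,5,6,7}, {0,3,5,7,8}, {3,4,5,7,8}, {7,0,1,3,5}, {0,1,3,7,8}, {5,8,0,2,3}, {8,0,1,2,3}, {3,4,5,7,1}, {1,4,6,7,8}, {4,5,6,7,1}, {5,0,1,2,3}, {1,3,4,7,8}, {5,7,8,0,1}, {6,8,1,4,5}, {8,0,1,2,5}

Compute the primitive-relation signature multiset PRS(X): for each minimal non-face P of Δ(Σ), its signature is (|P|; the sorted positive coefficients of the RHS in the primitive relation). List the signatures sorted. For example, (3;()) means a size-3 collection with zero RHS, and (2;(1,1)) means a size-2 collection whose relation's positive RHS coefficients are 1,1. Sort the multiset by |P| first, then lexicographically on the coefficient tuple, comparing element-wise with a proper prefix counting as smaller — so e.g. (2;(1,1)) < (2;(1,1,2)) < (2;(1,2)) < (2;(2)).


9 collections generate NE(X_Σ); each relation:

  P={0,4}:  v_{0} + v_{4} = 0  ⇒ sig = (2;())
  P={2,7}:  v_{2} + v_{7} = v_{0}  ⇒ sig = (2;(1))
  P={3,6}:  v_{3} + v_{6} = v_{4}  ⇒ sig = (2;(1))
  P={2,6}:  v_{2} + v_{6} = v_{1} + v_{5} + v_{8}  ⇒ sig = (2;(1,1,1))
  P={0,6}:  v_{0} + v_{6} = v_{1} + v_{5} + v_{7} + v_{8}  ⇒ sig = (2;(1,1,1,1))
  P={2,4}:  v_{2} + v_{4} = v_{1} + v_{3} + v_{5} + v_{8}  ⇒ sig = (2;(1,1,1,1))
  P={1,3,5,7,8}:  v_{1} + v_{3} + v_{5} + v_{7} + v_{8} = 0  ⇒ sig = (5;())
  P={0,1,3,5,8}:  v_{0} + v_{1} + v_{3} + v_{5} + v_{8} = v_{2}  ⇒ sig = (5;(1))
  P={1,4,5,7,8}:  v_{1} + v_{4} + v_{5} + v_{7} + v_{8} = v_{6}  ⇒ sig = (5;(1))

so the primitive-relation signature multiset is
[(2;()), (2;(1)), (2;(1)), (2;(1,1,1)), (2;(1,1,1,1)), (2;(1,1,1,1)), (5;()), (5;(1)), (5;(1))]


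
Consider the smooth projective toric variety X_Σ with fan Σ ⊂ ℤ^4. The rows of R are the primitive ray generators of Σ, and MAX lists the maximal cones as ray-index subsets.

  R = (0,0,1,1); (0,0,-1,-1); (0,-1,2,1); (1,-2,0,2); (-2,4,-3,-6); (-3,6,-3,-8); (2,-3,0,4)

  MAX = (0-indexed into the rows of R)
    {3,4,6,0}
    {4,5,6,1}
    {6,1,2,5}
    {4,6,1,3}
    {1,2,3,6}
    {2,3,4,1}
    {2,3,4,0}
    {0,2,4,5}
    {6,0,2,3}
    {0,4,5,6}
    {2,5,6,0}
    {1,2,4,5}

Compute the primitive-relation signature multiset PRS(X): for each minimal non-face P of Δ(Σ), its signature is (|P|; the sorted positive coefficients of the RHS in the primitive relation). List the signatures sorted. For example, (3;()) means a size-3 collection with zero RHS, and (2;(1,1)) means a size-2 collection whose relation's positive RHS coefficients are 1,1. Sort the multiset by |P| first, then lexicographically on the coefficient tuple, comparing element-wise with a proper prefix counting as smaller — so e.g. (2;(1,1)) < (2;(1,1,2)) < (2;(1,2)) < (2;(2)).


Minimal non-faces — 3 found among 7 rays, 12 max cones:

  • {0,1}:  v_{0} + v_{1} = 0  →  sig = (2;())
  • {3,5}:  v_{3} + v_{5} = v_{4}  →  sig = (2;(1))
  • {2,4,6}:  v_{2} + v_{4} + v_{6} = v_{1}  →  sig = (3;(1))

so the primitive-relation signature multiset is
[(2;()), (2;(1)), (3;(1))]


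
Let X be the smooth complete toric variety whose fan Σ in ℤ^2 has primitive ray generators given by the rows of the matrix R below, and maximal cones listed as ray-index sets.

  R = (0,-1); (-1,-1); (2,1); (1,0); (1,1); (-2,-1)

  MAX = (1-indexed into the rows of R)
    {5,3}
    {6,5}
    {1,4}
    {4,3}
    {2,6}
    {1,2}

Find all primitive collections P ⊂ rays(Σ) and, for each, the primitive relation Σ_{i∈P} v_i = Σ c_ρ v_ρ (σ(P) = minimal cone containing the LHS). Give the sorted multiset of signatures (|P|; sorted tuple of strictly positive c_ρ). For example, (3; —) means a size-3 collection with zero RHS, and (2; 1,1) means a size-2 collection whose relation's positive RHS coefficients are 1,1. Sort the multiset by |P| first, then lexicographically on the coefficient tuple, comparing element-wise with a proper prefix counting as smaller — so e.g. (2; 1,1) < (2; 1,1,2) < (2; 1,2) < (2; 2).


Σ has 9 primitive collections:

  P = {2,5}:  v_{2} + v_{5} = 0  ⟹  sig = (2; —)
  P = {3,6}:  v_{3} + v_{6} = 0  ⟹  sig = (2; —)
  P = {1,5}:  v_{1} + v_{5} = v_{4}  ⟹  sig = (2; 1)
  P = {2,3}:  v_{2} + v_{3} = v_{4}  ⟹  sig = (2; 1)
  P = {2,4}:  v_{2} + v_{4} = v_{1}  ⟹  sig = (2; 1)
  P = {4,5}:  v_{4} + v_{5} = v_{3}  ⟹  sig = (2; 1)
  P = {4,6}:  v_{4} + v_{6} = v_{2}  ⟹  sig = (2; 1)
  P = {1,3}:  v_{1} + v_{3} = 2·v_{4}  ⟹  sig = (2; 2)
  P = {1,6}:  v_{1} + v_{6} = 2·v_{2}  ⟹  sig = (2; 2)

Sorted signature multiset PRS(X):
    |P|=2: 9 collections, coeffs (), (), (1), (1), (1), (1), (1), (2), (2)


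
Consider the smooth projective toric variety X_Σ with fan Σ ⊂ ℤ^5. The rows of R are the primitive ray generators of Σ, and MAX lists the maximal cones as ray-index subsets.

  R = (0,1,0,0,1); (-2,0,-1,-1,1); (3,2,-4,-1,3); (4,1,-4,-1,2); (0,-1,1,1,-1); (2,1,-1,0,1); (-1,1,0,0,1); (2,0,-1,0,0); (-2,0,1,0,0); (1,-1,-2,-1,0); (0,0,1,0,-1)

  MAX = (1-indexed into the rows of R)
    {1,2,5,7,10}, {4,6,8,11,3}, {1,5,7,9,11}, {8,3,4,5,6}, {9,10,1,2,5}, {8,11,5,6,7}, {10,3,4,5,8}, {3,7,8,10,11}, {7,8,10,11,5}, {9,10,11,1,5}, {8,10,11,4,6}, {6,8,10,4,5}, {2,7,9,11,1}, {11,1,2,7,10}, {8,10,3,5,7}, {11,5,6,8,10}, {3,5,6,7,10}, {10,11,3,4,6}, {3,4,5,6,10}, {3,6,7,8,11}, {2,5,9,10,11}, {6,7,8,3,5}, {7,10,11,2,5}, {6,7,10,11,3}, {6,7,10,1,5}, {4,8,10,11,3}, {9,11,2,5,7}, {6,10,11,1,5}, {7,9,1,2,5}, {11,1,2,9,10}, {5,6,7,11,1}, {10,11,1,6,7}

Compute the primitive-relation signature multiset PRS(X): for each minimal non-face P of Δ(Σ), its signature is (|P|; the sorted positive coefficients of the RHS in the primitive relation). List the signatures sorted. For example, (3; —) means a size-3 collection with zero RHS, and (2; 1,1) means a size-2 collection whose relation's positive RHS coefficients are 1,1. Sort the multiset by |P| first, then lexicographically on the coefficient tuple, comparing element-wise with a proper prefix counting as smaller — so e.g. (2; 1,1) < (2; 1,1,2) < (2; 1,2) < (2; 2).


Δ(Σ) — 11 vertices, 20 min non-faces:

  • {8,9}:  v_{8} + v_{9} = 0  ⇒ sig = (2; —)
  • {1,8}:  v_{1} + v_{8} = v_{6}  ⇒ sig = (2; 1)
  • {4,7}:  v_{4} + v_{7} = v_{3}  ⇒ sig = (2; 1)
  • {6,9}:  v_{6} + v_{9} = v_{1}  ⇒ sig = (2; 1)
  • {2,8}:  v_{2} + v_{8} = v_{7} + v_{10}  ⇒ sig = (2; 1,1)
  • {2,6}:  v_{2} + v_{6} = v_{1} + v_{7} + v_{10}  ⇒ sig = (2; 1,1,1)
  • {4,9}:  v_{4} + v_{9} = v_{6} + v_{7} + v_{10}  ⇒ sig = (2; 1,1,1)
  • {1,4}:  v_{1} + v_{4} = 2·v_{6} + v_{7} + v_{10}  ⇒ sig = (2; 1,1,2)
  • {3,9}:  v_{3} + v_{9} = v_{6} + 2·v_{7} + v_{10}  ⇒ sig = (2; 1,1,2)
  • {1,3}:  v_{1} + v_{3} = 2·v_{6} + 2·v_{7} + v_{10}  ⇒ sig = (2; 1,2,2)
  • {2,4}:  v_{2} + v_{4} = v_{6} + 2·v_{7} + 2·v_{10}  ⇒ sig = (2; 1,2,2)
  • {2,3}:  v_{2} + v_{3} = v_{6} + 3·v_{7} + 2·v_{10}  ⇒ sig = (2; 1,2,3)
  • {7,9,10}:  v_{7} + v_{9} + v_{10} = v_{2}  ⇒ sig = (3; 1)
  • {3,5,11}:  v_{3} + v_{5} + v_{11} = v_{7} + 2·v_{8}  ⇒ sig = (3; 1,2)
  • {4,5,11}:  v_{4} + v_{5} + v_{11} = 2·v_{8}  ⇒ sig = (3; 2)
  • {1,2,5,11}:  v_{1} + v_{2} + v_{5} + v_{11} = v_{9}  ⇒ sig = (4; 1)
  • {6,7,8,10}:  v_{6} + v_{7} + v_{8} + v_{10} = v_{4}  ⇒ sig = (4; 1)
  • {3,6,8,10}:  v_{3} + v_{6} + v_{8} + v_{10} = 2·v_{4}  ⇒ sig = (4; 2)
  • {1,5,7,10,11}:  v_{1} + v_{5} + v_{7} + v_{10} + v_{11} = 0  ⇒ sig = (5; —)
  • {5,6,7,10,11}:  v_{5} + v_{6} + v_{7} + v_{10} + v_{11} = v_{8}  ⇒ sig = (5; 1)

Hence PRS(X_Σ) =
[(2; —), (2; 1), (2; 1), (2; 1), (2; 1,1), (2; 1,1,1), (2; 1,1,1), (2; 1,1,2), (2; 1,1,2), (2; 1,2,2), (2; 1,2,2), (2; 1,2,3), (3; 1), (3; 1,2), (3; 2), (4; 1), (4; 1), (4; 2), (5; —), (5; 1)]


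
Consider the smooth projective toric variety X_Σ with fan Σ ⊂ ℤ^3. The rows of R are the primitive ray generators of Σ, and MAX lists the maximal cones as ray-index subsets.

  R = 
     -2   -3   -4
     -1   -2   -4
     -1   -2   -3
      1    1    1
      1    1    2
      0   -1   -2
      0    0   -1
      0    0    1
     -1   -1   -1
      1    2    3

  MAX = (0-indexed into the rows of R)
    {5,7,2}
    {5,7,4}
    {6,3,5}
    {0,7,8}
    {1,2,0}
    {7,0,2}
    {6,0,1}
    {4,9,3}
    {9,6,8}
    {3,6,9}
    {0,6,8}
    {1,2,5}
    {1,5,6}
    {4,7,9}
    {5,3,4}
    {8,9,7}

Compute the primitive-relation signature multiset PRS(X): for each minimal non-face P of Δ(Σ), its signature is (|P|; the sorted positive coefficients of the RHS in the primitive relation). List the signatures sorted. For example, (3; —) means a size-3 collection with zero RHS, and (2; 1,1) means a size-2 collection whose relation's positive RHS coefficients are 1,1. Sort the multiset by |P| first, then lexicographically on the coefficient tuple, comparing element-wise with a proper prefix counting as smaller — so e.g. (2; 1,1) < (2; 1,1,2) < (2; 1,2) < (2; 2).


Σ has 21 primitive collections:

  P = {2,9}:  v_{2} + v_{9} = 0 ; sig = (2; —)
  P = {3,8}:  v_{3} + v_{8} = 0 ; sig = (2; —)
  P = {6,7}:  v_{6} + v_{7} = 0 ; sig = (2; —)
  P = {0,3}:  v_{0} + v_{3} = v_{2} ; sig = (2; 1)
  P = {0,9}:  v_{0} + v_{9} = v_{8} ; sig = (2; 1)
  P = {1,4}:  v_{1} + v_{4} = v_{5} ; sig = (2; 1)
  P = {1,7}:  v_{1} + v_{7} = v_{2} ; sig = (2; 1)
  P = {1,9}:  v_{1} + v_{9} = v_{6} ; sig = (2; 1)
  P = {2,3}:  v_{2} + v_{3} = v_{5} ; sig = (2; 1)
  P = {2,6}:  v_{2} + v_{6} = v_{1} ; sig = (2; 1)
  P = {2,8}:  v_{2} + v_{8} = v_{0} ; sig = (2; 1)
  P = {3,7}:  v_{3} + v_{7} = v_{4} ; sig = (2; 1)
  P = {4,6}:  v_{4} + v_{6} = v_{3} ; sig = (2; 1)
  P = {4,8}:  v_{4} + v_{8} = v_{7} ; sig = (2; 1)
  P = {5,8}:  v_{5} + v_{8} = v_{2} ; sig = (2; 1)
  P = {5,9}:  v_{5} + v_{9} = v_{3} ; sig = (2; 1)
  P = {0,4}:  v_{0} + v_{4} = v_{2} + v_{7} ; sig = (2; 1,1)
  P = {1,3}:  v_{1} + v_{3} = v_{5} + v_{6} ; sig = (2; 1,1)
  P = {1,8}:  v_{1} + v_{8} = v_{0} + v_{6} ; sig = (2; 1,1)
  P = {2,4}:  v_{2} + v_{4} = v_{5} + v_{7} ; sig = (2; 1,1)
  P = {0,5}:  v_{0} + v_{5} = 2·v_{2} ; sig = (2; 2)

Sorted signature multiset PRS(X):
    |P|=2: 21 collections, coeffs (), (), (), (1), (1), (1), (1), (1), (1), (1), (1), (1), (1), (1), (1), (1), (1,1), (1,1), (1,1), (1,1), (2)


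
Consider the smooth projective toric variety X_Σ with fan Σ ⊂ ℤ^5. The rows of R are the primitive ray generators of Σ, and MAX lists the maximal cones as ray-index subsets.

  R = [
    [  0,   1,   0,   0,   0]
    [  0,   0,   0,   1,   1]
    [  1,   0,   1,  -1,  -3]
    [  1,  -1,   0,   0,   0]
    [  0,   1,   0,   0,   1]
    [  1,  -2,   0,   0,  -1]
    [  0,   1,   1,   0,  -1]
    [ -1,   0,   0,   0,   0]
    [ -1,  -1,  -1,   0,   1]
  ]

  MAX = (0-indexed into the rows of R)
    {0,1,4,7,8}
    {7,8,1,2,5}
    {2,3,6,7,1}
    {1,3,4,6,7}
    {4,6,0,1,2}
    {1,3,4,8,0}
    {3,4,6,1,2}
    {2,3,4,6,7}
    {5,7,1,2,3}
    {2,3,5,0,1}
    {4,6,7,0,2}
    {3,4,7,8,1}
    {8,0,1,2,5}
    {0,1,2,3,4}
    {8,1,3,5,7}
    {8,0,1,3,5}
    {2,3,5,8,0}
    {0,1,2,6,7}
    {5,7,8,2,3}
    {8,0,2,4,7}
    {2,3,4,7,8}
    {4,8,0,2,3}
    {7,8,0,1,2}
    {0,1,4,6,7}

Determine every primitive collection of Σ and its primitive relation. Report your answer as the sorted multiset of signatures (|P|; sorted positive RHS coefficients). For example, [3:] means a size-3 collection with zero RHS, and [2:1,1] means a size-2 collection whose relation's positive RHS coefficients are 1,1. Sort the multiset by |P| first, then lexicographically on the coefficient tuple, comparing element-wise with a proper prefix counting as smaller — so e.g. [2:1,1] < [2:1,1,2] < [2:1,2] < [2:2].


Δ(Σ) — 9 vertices, 9 min non-faces:

  • {4,5}:  v_{4} + v_{5} = v_{3}  ⇒ sig = [2:1]
  • {6,8}:  v_{6} + v_{8} = v_{7}  ⇒ sig = [2:1]
  • {5,6}:  v_{5} + v_{6} = v_{1} + v_{2} + v_{3} + v_{7}  ⇒ sig = [2:1,1,1,1]
  • {0,3,7}:  v_{0} + v_{3} + v_{7} = 0  ⇒ sig = [3:]
  • {0,3,6}:  v_{0} + v_{3} + v_{6} = v_{1} + v_{2} + v_{4}  ⇒ sig = [3:1,1,1]
  • {0,5,7}:  v_{0} + v_{5} + v_{7} = v_{1} + v_{2} + v_{8}  ⇒ sig = [3:1,1,1]
  • {1,2,4,8}:  v_{1} + v_{2} + v_{4} + v_{8} = 0  ⇒ sig = [4:]
  • {1,2,3,8}:  v_{1} + v_{2} + v_{3} + v_{8} = v_{5}  ⇒ sig = [4:1]
  • {1,2,4,7}:  v_{1} + v_{2} + v_{4} + v_{7} = v_{6}  ⇒ sig = [4:1]

Sorted signature multiset PRS(X):
[[2:1], [2:1], [2:1,1,1,1], [3:], [3:1,1,1], [3:1,1,1], [4:], [4:1], [4:1]]


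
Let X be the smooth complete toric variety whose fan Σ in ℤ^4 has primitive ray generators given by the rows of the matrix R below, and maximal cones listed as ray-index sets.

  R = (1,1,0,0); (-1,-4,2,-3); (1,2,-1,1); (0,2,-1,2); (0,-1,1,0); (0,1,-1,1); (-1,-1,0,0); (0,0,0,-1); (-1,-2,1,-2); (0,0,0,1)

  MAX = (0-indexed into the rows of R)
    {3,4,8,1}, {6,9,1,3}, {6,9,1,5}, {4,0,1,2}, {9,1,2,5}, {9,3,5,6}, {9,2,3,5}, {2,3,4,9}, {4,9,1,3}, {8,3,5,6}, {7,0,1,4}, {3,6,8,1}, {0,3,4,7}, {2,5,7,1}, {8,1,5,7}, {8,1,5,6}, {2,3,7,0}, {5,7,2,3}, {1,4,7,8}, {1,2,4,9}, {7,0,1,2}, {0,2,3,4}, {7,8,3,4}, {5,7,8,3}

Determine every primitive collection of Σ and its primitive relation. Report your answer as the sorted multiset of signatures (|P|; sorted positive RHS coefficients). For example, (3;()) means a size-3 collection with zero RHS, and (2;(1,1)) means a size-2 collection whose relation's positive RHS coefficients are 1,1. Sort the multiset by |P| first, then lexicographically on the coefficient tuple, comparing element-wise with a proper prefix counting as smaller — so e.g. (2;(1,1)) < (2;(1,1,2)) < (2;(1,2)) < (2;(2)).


16 minimal non-faces of Δ(Σ) (on 10 rays):

  P = {0,6}:  v_{0} + v_{6} = 0  →  sig = (2;())
  P = {7,9}:  v_{7} + v_{9} = 0  →  sig = (2;())
  P = {0,5}:  v_{0} + v_{5} = v_{2}  →  sig = (2;(1))
  P = {2,6}:  v_{2} + v_{6} = v_{5}  →  sig = (2;(1))
  P = {2,8}:  v_{2} + v_{8} = v_{7}  →  sig = (2;(1))
  P = {4,5}:  v_{4} + v_{5} = v_{9}  →  sig = (2;(1))
  P = {0,9}:  v_{0} + v_{9} = v_{2} + v_{4}  →  sig = (2;(1,1))
  P = {6,7}:  v_{6} + v_{7} = v_{5} + v_{8}  →  sig = (2;(1,1))
  P = {8,9}:  v_{8} + v_{9} = v_{1} + v_{3}  →  sig = (2;(1,1))
  P = {4,6}:  v_{4} + v_{6} = v_{1} + v_{3} + v_{9}  →  sig = (2;(1,1,1))
  P = {0,8}:  v_{0} + v_{8} = v_{4} + 2·v_{7}  →  sig = (2;(1,2))
  P = {1,2,3}:  v_{1} + v_{2} + v_{3} = 0  →  sig = (3;())
  P = {1,3,5}:  v_{1} + v_{3} + v_{5} = v_{6}  →  sig = (3;(1))
  P = {1,3,7}:  v_{1} + v_{3} + v_{7} = v_{8}  →  sig = (3;(1))
  P = {2,4,7}:  v_{2} + v_{4} + v_{7} = v_{0}  →  sig = (3;(1))
  P = {0,1,3}:  v_{0} + v_{1} + v_{3} = v_{4} + v_{7}  →  sig = (3;(1,1))

so the primitive-relation signature multiset is
{ (2;()) ×2,  (2;(1)) ×4,  (2;(1,1)) ×3,  (2;(1,1,1)),  (2;(1,2)),  (3;()),  (3;(1)) ×3,  (3;(1,1)) }


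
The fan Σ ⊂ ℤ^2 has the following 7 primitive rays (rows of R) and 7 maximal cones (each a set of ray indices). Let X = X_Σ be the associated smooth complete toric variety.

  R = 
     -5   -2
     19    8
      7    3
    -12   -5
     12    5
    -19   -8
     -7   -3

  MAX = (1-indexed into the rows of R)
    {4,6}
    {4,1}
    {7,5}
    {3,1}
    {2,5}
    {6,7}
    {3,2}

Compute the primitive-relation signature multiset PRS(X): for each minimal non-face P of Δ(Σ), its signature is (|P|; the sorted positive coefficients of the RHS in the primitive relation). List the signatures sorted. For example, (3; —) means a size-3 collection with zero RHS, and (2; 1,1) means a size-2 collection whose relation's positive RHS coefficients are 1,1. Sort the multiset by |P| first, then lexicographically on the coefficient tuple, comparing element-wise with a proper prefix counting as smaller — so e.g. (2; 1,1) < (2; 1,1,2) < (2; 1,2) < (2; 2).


Δ(Σ) — 7 vertices, 14 min non-faces:

  P = {2,6}:  v_{2} + v_{6} = 0 ; sig = (2; —)
  P = {3,7}:  v_{3} + v_{7} = 0 ; sig = (2; —)
  P = {4,5}:  v_{4} + v_{5} = 0 ; sig = (2; —)
  P = {1,5}:  v_{1} + v_{5} = v_{3} ; sig = (2; 1)
  P = {1,7}:  v_{1} + v_{7} = v_{4} ; sig = (2; 1)
  P = {2,4}:  v_{2} + v_{4} = v_{3} ; sig = (2; 1)
  P = {2,7}:  v_{2} + v_{7} = v_{5} ; sig = (2; 1)
  P = {3,4}:  v_{3} + v_{4} = v_{1} ; sig = (2; 1)
  P = {3,5}:  v_{3} + v_{5} = v_{2} ; sig = (2; 1)
  P = {3,6}:  v_{3} + v_{6} = v_{4} ; sig = (2; 1)
  P = {4,7}:  v_{4} + v_{7} = v_{6} ; sig = (2; 1)
  P = {5,6}:  v_{5} + v_{6} = v_{7} ; sig = (2; 1)
  P = {1,2}:  v_{1} + v_{2} = 2·v_{3} ; sig = (2; 2)
  P = {1,6}:  v_{1} + v_{6} = 2·v_{4} ; sig = (2; 2)

Hence PRS(X_Σ) =
    |P|=2: 14 collections, coeffs (), (), (), (1), (1), (1), (1), (1), (1), (1), (1), (1), (2), (2)


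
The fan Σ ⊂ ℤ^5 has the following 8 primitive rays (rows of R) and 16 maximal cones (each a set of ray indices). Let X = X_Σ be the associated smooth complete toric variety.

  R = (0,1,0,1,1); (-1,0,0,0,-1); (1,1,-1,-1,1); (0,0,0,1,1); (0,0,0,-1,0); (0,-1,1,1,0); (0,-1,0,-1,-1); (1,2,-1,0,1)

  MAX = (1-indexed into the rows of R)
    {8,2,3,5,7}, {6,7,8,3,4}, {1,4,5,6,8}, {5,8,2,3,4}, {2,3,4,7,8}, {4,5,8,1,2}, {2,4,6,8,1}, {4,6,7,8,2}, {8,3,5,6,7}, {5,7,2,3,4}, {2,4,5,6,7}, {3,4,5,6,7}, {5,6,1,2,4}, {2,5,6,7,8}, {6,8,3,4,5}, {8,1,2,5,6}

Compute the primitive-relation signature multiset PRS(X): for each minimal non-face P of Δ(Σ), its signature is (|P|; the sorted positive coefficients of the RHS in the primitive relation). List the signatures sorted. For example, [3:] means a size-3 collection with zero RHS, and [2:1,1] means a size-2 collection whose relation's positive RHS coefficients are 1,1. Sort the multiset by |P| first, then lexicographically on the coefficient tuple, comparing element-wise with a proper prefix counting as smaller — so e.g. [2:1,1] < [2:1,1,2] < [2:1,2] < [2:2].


|primitive collections| = 5. Relations:

  • {1,7}:  v_{1} + v_{7} = 0  ⇒ sig = [2:]
  • {1,3}:  v_{1} + v_{3} = v_{4} + v_{5} + v_{8}  ⇒ sig = [2:1,1,1]
  • {2,3,6}:  v_{2} + v_{3} + v_{6} = 0  ⇒ sig = [3:]
  • {4,5,7,8}:  v_{4} + v_{5} + v_{7} + v_{8} = v_{3}  ⇒ sig = [4:1]
  • {2,4,5,6,8}:  v_{2} + v_{4} + v_{5} + v_{6} + v_{8} = v_{1}  ⇒ sig = [5:1]

so the primitive-relation signature multiset is
[[2:], [2:1,1,1], [3:], [4:1], [5:1]]


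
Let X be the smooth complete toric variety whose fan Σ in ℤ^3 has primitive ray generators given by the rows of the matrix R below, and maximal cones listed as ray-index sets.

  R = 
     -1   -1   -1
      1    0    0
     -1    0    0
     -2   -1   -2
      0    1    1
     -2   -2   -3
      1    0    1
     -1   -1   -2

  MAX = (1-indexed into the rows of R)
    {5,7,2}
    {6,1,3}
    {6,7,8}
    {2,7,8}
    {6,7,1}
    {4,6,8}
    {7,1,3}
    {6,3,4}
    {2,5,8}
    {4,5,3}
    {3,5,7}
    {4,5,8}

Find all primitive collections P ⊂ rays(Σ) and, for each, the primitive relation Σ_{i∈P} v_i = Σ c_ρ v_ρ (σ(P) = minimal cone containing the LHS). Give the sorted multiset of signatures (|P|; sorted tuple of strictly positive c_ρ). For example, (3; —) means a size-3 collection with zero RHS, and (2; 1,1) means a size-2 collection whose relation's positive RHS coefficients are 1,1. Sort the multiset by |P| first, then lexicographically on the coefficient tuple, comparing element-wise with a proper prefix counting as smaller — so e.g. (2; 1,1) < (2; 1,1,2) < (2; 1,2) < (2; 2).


Primitive collections (12):

  P={2,3}:  v_{2} + v_{3} = 0  →  sig = (2; —)
  P={1,5}:  v_{1} + v_{5} = v_{3}  →  sig = (2; 1)
  P={1,8}:  v_{1} + v_{8} = v_{6}  →  sig = (2; 1)
  P={2,4}:  v_{2} + v_{4} = v_{8}  →  sig = (2; 1)
  P={3,8}:  v_{3} + v_{8} = v_{4}  →  sig = (2; 1)
  P={4,7}:  v_{4} + v_{7} = v_{1}  →  sig = (2; 1)
  P={5,6}:  v_{5} + v_{6} = v_{4}  →  sig = (2; 1)
  P={1,2}:  v_{1} + v_{2} = v_{7} + v_{8}  →  sig = (2; 1,1)
  P={1,4}:  v_{1} + v_{4} = v_{3} + v_{6}  →  sig = (2; 1,1)
  P={2,6}:  v_{2} + v_{6} = v_{7} + 2·v_{8}  →  sig = (2; 1,2)
  P={5,7,8}:  v_{5} + v_{7} + v_{8} = 0  →  sig = (3; —)
  P={3,6,7}:  v_{3} + v_{6} + v_{7} = 2·v_{1}  →  sig = (3; 2)

Sorted signature multiset PRS(X):
    (2; —)
    (2; 1)
    (2; 1)
    (2; 1)
    (2; 1)
    (2; 1)
    (2; 1)
    (2; 1,1)
    (2; 1,1)
    (2; 1,2)
    (3; —)
    (3; 2)
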